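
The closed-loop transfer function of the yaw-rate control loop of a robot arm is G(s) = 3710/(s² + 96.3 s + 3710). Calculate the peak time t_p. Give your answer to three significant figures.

Comparing the denominator to s² + 2ζω_n s + ω_n²: ω_n = √3710 = 60.9 rad/s, and 2ζω_n = 96.3 so ζ = 96.3/(2·60.9) = 0.791.
The damped frequency ω_d = ω_n√(1−ζ²) = 37.3 rad/s. Then t_p = π/ω_d = 0.0842 s.

t_p ≈ 0.0842 s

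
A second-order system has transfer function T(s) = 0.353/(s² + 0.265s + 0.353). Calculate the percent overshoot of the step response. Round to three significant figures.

%OS ≈ 48.7%

ω_n = √0.353 = 0.594 rad/s; ζ = 0.265/(2·0.594) = 0.223.
%OS = 100 e^{−πζ/√(1−ζ²)} with ζ = 0.223 gives 48.7%.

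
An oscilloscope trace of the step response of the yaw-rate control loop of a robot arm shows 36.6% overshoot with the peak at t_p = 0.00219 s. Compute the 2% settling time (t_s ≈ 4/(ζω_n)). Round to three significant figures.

From the overshoot, ζ = −ln(OS)/√(π²+ln²(OS)) = 0.305.
From t_p = π/ω_d, ω_d = π/0.00219 = 1430 rad/s, so ω_n = ω_d/√(1−ζ²) = 1510 rad/s.
t_s ≈ 4/(ζω_n) = 4/(0.305·1510) = 0.00872 s.

t_s ≈ 0.00872 s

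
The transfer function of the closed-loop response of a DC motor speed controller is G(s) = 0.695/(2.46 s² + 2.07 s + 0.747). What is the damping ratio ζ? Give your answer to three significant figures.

ζ ≈ 0.764

Dividing through by 2.46: denominator becomes s² + 0.8415 s + 0.3037.
So ω_n = √0.3037 = 0.551 rad/s and ζ = 0.8415/(2·0.551) = 0.764.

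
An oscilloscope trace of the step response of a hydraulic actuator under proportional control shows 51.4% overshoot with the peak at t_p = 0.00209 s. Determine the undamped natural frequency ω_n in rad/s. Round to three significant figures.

ω_n ≈ 1540 rad/s

The overshoot fixes ζ = −ln(OS)/√(π²+ln²(OS)) = 0.207.
From t_p = π/ω_d, ω_d = π/0.00209 = 1500 rad/s, so ω_n = ω_d/√(1−ζ²) = 1540 rad/s.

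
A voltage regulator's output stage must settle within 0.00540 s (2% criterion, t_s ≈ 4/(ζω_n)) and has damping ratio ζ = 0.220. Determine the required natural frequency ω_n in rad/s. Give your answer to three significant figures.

Rearranging t_s ≈ 4/(ζω_n) gives ω_n = 4/(ζ·t_s) = 4/(0.220 × 0.00540) = 3370 rad/s.

ω_n ≈ 3370 rad/s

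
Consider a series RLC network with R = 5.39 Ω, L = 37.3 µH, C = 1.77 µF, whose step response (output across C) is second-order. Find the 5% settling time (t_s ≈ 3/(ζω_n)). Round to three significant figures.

For a series RLC circuit (capacitor voltage as output), ω_n = 1/√(LC) = 1/√(37.3 µH · 1.77 µF) = 123000 rad/s.
ζ = (R/2)·√(C/L) = (5.39/2)·√(1.77 µF/37.3 µH) = 0.587.
t_s ≈ 3/(ζω_n) = 0.0000415 s.

t_s ≈ 0.0000415 s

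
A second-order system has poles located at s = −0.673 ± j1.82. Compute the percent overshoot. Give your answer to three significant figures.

With σ = 0.673, ω_d = 1.82: ω_n = √(σ²+ω_d²) = 1.94 rad/s, ζ = σ/ω_n = 0.347.
%OS = 100 e^{−πζ/√(1−ζ²)} with ζ = 0.347 gives 31.3%.

%OS ≈ 31.3%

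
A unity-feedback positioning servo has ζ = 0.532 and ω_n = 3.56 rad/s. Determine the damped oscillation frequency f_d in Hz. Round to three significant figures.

ω_d = ω_n√(1−ζ²) = 3.56·√0.717 = 3.01 rad/s.
f_d = ω_d/(2π) = 0.480 Hz.

f_d ≈ 0.480 Hz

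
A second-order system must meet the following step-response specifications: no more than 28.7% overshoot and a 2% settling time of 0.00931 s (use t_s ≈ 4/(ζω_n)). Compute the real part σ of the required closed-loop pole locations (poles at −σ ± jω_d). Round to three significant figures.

σ ≈ 430

The settling-time spec alone fixes σ = ζω_n = 4/t_s = 4/0.00931 = 430.
(Overshoot then fixes ζ = 0.369 and hence ω_d = σ·√(1−ζ²)/ζ = 1080 rad/s.)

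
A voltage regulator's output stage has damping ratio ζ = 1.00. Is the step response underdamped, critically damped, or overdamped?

critically damped

Since ζ = 1, the system is critically damped.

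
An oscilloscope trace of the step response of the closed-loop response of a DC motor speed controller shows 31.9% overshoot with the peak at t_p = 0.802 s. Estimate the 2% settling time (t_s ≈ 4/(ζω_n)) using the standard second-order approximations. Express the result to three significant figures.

From the overshoot, ζ = −ln(OS)/√(π²+ln²(OS)) = 0.342.
t_p = π/ω_d ⇒ ω_d = 3.92 rad/s; then ω_n = ω_d/√(1−ζ²) = 4.17 rad/s.
t_s ≈ 4/(ζω_n) = 4/(0.342·4.17) = 2.81 s.

t_s ≈ 2.81 s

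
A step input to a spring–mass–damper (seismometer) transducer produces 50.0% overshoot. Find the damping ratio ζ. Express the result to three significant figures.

ζ ≈ 0.215

ζ = −ln(OS)/√(π² + (ln OS)²). With OS = 0.500, ln OS = −0.6931 and ζ = 0.6931/3.217 = 0.215.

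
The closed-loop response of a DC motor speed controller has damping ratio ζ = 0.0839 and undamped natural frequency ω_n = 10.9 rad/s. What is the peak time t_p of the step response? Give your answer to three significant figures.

The damped frequency is ω_d = ω_n√(1−ζ²) = 10.9·√(1−0.00704) = 10.9 rad/s.
Peak time t_p = π/ω_d = π/10.9 = 0.289 s.

t_p ≈ 0.289 s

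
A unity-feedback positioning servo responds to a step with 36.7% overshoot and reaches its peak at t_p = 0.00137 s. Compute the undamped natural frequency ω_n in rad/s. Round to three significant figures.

ω_n ≈ 2410 rad/s

ζ from %OS: ζ = |ln 0.367|/√(π²+ln²0.367) = 0.304.
t_p = π/ω_d ⇒ ω_d = 2290 rad/s; then ω_n = ω_d/√(1−ζ²) = 2410 rad/s.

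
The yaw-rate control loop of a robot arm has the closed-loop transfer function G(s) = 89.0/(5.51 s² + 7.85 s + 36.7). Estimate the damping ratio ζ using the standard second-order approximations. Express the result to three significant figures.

ζ ≈ 0.276

Dividing through by 5.51: denominator becomes s² + 1.425 s + 6.661.
So ω_n = √6.661 = 2.58 rad/s and ζ = 1.425/(2·2.58) = 0.276.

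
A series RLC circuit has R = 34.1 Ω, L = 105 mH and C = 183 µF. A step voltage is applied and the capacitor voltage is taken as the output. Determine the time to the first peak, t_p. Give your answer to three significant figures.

t_p ≈ 0.0196 s

For a series RLC circuit (capacitor voltage as output), ω_n = 1/√(LC) = 1/√(105 mH · 183 µF) = 228 rad/s.
ζ = (R/2)·√(C/L) = (34.1/2)·√(183 µF/105 mH) = 0.712.
ω_d = 228·√(1 − 0.712²) = 160 rad/s. t_p = π/ω_d = 0.0196 s.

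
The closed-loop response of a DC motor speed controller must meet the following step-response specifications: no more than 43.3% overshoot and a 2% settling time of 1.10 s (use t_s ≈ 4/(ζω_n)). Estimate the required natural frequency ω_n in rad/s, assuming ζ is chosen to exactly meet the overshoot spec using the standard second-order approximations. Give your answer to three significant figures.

From %OS = 100·exp(−πζ/√(1−ζ²)), invert to get ζ = −ln(OS)/√(π² + ln²(OS)) with OS = 0.433.
−ln 0.433 = 0.8370, so ζ = 0.8370/√(π² + 0.7006) = 0.257.
Then ω_n = 4/(ζ t_s) = 4/(0.257 × 1.10) = 14.1 rad/s.

ω_n ≈ 14.1 rad/s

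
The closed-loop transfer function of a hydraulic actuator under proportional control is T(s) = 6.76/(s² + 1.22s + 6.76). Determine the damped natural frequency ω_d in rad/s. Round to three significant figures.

ω_d ≈ 2.53 rad/s

Comparing the denominator to s² + 2ζω_n s + ω_n²: ω_n = √6.76 = 2.60 rad/s, and 2ζω_n = 1.22 so ζ = 1.22/(2·2.60) = 0.235.
ω_d = 2.60·√(1 − 0.235²) = 2.53 rad/s.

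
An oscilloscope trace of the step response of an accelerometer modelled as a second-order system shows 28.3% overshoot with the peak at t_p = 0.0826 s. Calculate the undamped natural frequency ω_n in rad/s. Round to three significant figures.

ζ from %OS: ζ = |ln 0.283|/√(π²+ln²0.283) = 0.373.
From t_p = π/ω_d, ω_d = π/0.0826 = 38.0 rad/s, so ω_n = ω_d/√(1−ζ²) = 41.0 rad/s.

ω_n ≈ 41.0 rad/s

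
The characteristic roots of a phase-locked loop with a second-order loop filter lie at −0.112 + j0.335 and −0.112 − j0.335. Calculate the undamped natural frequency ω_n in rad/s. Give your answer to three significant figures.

|pole| = ω_n = √(0.112² + 0.335²) = 0.353 rad/s; ζ = cos θ = σ/ω_n = 0.317.

ω_n ≈ 0.353 rad/s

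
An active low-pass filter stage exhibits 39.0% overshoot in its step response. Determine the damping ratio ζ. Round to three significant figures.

From %OS = 100·exp(−πζ/√(1−ζ²)), invert to get ζ = −ln(OS)/√(π² + ln²(OS)) with OS = 0.390.
−ln 0.390 = 0.9416, so ζ = 0.9416/√(π² + 0.8866) = 0.287.

ζ ≈ 0.287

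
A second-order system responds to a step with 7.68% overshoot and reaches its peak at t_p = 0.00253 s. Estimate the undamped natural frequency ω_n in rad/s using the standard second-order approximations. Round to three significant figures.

The overshoot fixes ζ = −ln(OS)/√(π²+ln²(OS)) = 0.633.
t_p = π/ω_d ⇒ ω_d = 1240 rad/s; then ω_n = ω_d/√(1−ζ²) = 1600 rad/s.

ω_n ≈ 1600 rad/s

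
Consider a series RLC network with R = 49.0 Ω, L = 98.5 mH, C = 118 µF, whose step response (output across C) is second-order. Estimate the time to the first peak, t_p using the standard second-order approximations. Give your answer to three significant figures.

t_p ≈ 0.0202 s

For a series RLC circuit (capacitor voltage as output), ω_n = 1/√(LC) = 1/√(98.5 mH · 118 µF) = 293 rad/s.
ζ = (R/2)·√(C/L) = (49.0/2)·√(118 µF/98.5 mH) = 0.848.
ω_d = ω_n√(1−ζ²) = 155 rad/s. t_p = π/ω_d = 0.0202 s.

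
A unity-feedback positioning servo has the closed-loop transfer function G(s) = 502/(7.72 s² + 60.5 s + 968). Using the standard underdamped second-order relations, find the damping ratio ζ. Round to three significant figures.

Dividing through by 7.72: denominator becomes s² + 7.837 s + 125.4.
So ω_n = √125.4 = 11.2 rad/s and ζ = 7.837/(2·11.2) = 0.350.

ζ ≈ 0.350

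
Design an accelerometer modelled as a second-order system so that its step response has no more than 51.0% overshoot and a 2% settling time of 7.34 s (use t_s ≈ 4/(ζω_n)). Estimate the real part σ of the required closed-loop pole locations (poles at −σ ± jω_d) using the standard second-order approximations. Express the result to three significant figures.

σ ≈ 0.545

The settling-time spec alone fixes σ = ζω_n = 4/t_s = 4/7.34 = 0.545.
(Overshoot then fixes ζ = 0.210 and hence ω_d = σ·√(1−ζ²)/ζ = 2.54 rad/s.)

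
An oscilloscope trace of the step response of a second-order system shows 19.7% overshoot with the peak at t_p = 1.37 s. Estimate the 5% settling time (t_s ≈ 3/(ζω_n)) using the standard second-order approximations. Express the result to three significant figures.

t_s ≈ 2.53 s

From the overshoot, ζ = −ln(OS)/√(π²+ln²(OS)) = 0.459.
From t_p = π/ω_d, ω_d = π/1.37 = 2.29 rad/s, so ω_n = ω_d/√(1−ζ²) = 2.58 rad/s.
t_s ≈ 3/(ζω_n) = 3/(0.459·2.58) = 2.53 s.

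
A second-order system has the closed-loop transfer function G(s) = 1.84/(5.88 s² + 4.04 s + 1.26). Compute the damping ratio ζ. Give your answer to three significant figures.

Dividing through by 5.88: denominator becomes s² + 0.6871 s + 0.2143.
So ω_n = √0.2143 = 0.463 rad/s and ζ = 0.6871/(2·0.463) = 0.742.

ζ ≈ 0.742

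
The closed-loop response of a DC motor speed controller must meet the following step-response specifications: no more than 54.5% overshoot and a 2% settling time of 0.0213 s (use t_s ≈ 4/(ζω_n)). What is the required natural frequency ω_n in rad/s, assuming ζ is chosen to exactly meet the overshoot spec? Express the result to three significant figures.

Inverting the overshoot relation: ζ = |ln 0.545|/√(π² + ln²0.545) = 0.190.
From t_s ≈ 4/(ζω_n): ω_n = 4/(ζ·t_s) = 4/(0.190·0.0213) = 990 rad/s.

ω_n ≈ 990 rad/s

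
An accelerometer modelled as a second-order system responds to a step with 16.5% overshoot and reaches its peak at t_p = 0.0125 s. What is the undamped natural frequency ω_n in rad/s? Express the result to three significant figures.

ω_n ≈ 290 rad/s

ζ from %OS: ζ = |ln 0.165|/√(π²+ln²0.165) = 0.498.
t_p = π/ω_d ⇒ ω_d = 251 rad/s; then ω_n = ω_d/√(1−ζ²) = 290 rad/s.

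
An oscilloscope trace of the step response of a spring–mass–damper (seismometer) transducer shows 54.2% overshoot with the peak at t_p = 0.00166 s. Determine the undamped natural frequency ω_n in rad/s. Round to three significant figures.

ζ from %OS: ζ = |ln 0.542|/√(π²+ln²0.542) = 0.191.
t_p = π/ω_d ⇒ ω_d = 1890 rad/s; then ω_n = ω_d/√(1−ζ²) = 1930 rad/s.

ω_n ≈ 1930 rad/s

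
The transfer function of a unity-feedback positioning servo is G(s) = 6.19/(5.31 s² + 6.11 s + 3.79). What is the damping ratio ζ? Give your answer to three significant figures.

Dividing through by 5.31: denominator becomes s² + 1.151 s + 0.7137.
So ω_n = √0.7137 = 0.845 rad/s and ζ = 1.151/(2·0.845) = 0.681.

ζ ≈ 0.681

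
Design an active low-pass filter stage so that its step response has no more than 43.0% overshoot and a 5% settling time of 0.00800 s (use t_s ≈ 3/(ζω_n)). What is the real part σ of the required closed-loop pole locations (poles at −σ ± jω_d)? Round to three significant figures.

The settling-time spec alone fixes σ = ζω_n = 3/t_s = 3/0.00800 = 375.
(Overshoot then fixes ζ = 0.259 and hence ω_d = σ·√(1−ζ²)/ζ = 1400 rad/s.)

σ ≈ 375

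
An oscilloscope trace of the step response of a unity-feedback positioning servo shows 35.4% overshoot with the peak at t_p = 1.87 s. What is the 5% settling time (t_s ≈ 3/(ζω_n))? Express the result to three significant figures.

t_s ≈ 5.40 s

ζ from %OS: ζ = |ln 0.354|/√(π²+ln²0.354) = 0.314.
From t_p = π/ω_d, ω_d = π/1.87 = 1.68 rad/s, so ω_n = ω_d/√(1−ζ²) = 1.77 rad/s.
t_s ≈ 3/(ζω_n) = 3/(0.314·1.77) = 5.40 s.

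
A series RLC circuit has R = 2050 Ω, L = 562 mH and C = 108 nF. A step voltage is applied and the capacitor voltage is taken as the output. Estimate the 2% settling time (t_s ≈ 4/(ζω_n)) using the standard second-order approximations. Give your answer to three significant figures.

t_s ≈ 0.00219 s

For a series RLC circuit (capacitor voltage as output), ω_n = 1/√(LC) = 1/√(562 mH · 108 nF) = 4060 rad/s.
ζ = (R/2)·√(C/L) = (2050/2)·√(108 nF/562 mH) = 0.449.
t_s ≈ 4/(ζω_n) = 0.00219 s.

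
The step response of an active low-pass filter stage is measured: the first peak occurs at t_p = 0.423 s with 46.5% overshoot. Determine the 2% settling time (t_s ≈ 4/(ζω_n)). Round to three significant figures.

t_s ≈ 2.21 s

ζ from %OS: ζ = |ln 0.465|/√(π²+ln²0.465) = 0.237.
t_p = π/ω_d ⇒ ω_d = 7.43 rad/s; then ω_n = ω_d/√(1−ζ²) = 7.64 rad/s.
t_s ≈ 4/(ζω_n) = 4/(0.237·7.64) = 2.21 s.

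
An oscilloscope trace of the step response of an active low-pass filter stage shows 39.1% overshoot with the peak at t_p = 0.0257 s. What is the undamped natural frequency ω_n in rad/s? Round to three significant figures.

The overshoot fixes ζ = −ln(OS)/√(π²+ln²(OS)) = 0.286.
t_p = π/ω_d ⇒ ω_d = 122 rad/s; then ω_n = ω_d/√(1−ζ²) = 128 rad/s.

ω_n ≈ 128 rad/s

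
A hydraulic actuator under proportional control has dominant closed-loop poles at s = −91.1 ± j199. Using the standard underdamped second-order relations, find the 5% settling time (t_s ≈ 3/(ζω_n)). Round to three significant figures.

For poles at −σ ± jω_d, ζω_n = σ = 91.1, so t_s ≈ 3/σ = 0.0329 s.

t_s ≈ 0.0329 s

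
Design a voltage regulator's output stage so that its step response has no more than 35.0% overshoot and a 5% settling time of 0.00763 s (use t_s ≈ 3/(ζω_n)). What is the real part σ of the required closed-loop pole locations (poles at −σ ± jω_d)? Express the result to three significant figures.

σ ≈ 393

The settling-time spec alone fixes σ = ζω_n = 3/t_s = 3/0.00763 = 393.
(Overshoot then fixes ζ = 0.317 and hence ω_d = σ·√(1−ζ²)/ζ = 1180 rad/s.)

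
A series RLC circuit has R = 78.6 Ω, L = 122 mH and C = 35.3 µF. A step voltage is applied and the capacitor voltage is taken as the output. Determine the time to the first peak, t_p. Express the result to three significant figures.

For a series RLC circuit (capacitor voltage as output), ω_n = 1/√(LC) = 1/√(122 mH · 35.3 µF) = 482 rad/s.
ζ = (R/2)·√(C/L) = (78.6/2)·√(35.3 µF/122 mH) = 0.668.
ω_d = ω_n√(1−ζ²) = 358 rad/s. t_p = π/ω_d = 0.00877 s.

t_p ≈ 0.00877 s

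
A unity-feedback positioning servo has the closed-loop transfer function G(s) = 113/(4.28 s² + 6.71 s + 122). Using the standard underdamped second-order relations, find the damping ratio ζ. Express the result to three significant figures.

ζ ≈ 0.147

Dividing through by 4.28: denominator becomes s² + 1.568 s + 28.50.
So ω_n = √28.50 = 5.34 rad/s and ζ = 1.568/(2·5.34) = 0.147.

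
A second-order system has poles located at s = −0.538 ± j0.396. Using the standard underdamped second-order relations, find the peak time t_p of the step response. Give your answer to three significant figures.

t_p = π/ω_d with ω_d = 0.396 (the imaginary part), so t_p = 7.93 s.

t_p ≈ 7.93 s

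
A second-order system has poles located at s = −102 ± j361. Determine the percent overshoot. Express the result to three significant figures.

With σ = 102, ω_d = 361: ω_n = √(σ²+ω_d²) = 375 rad/s, ζ = σ/ω_n = 0.272.
%OS = 100 e^{−πζ/√(1−ζ²)} with ζ = 0.272 gives 41.2%.

%OS ≈ 41.2%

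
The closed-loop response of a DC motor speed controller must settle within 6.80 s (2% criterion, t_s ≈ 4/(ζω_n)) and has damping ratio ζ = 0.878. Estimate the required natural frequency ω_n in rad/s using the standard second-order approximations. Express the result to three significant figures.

ω_n ≈ 0.670 rad/s

Rearranging t_s ≈ 4/(ζω_n) gives ω_n = 4/(ζ·t_s) = 4/(0.878 × 6.80) = 0.670 rad/s.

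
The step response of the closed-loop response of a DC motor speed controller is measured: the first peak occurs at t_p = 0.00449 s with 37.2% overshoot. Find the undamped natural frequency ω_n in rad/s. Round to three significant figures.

ω_n ≈ 734 rad/s

ζ from %OS: ζ = |ln 0.372|/√(π²+ln²0.372) = 0.300.
t_p = π/ω_d ⇒ ω_d = 700 rad/s; then ω_n = ω_d/√(1−ζ²) = 734 rad/s.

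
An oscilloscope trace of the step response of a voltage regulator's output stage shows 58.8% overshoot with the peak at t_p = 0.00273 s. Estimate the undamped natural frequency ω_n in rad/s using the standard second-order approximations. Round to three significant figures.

The overshoot fixes ζ = −ln(OS)/√(π²+ln²(OS)) = 0.167.
From t_p = π/ω_d, ω_d = π/0.00273 = 1150 rad/s, so ω_n = ω_d/√(1−ζ²) = 1170 rad/s.

ω_n ≈ 1170 rad/s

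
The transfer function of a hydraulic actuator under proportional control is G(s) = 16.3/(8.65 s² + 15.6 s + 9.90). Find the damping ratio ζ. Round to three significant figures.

Dividing through by 8.65: denominator becomes s² + 1.803 s + 1.145.
So ω_n = √1.145 = 1.07 rad/s and ζ = 1.803/(2·1.07) = 0.843.

ζ ≈ 0.843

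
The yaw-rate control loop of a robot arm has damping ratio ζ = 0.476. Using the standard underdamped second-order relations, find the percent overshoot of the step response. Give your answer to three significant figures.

For an underdamped second-order system, %OS = 100·exp(−πζ/√(1−ζ²)).
πζ/√(1−ζ²) = π·0.476/√(1−0.227) = 1.700, so %OS = 100·e^(−1.700) = 18.3%.

%OS ≈ 18.3%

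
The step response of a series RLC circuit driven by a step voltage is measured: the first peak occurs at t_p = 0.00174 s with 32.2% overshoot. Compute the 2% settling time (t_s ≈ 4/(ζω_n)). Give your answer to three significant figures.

The overshoot fixes ζ = −ln(OS)/√(π²+ln²(OS)) = 0.339.
From t_p = π/ω_d, ω_d = π/0.00174 = 1810 rad/s, so ω_n = ω_d/√(1−ζ²) = 1920 rad/s.
t_s ≈ 4/(ζω_n) = 4/(0.339·1920) = 0.00614 s.

t_s ≈ 0.00614 s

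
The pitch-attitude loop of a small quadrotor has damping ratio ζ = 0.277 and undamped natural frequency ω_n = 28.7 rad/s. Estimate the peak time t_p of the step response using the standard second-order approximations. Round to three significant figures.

The damped frequency is ω_d = ω_n√(1−ζ²) = 28.7·√(1−0.0767) = 27.6 rad/s.
Peak time t_p = π/ω_d = π/27.6 = 0.114 s.

t_p ≈ 0.114 s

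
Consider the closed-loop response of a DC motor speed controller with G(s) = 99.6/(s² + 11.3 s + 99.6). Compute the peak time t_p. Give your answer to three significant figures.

Comparing the denominator to s² + 2ζω_n s + ω_n²: ω_n = √99.6 = 9.98 rad/s, and 2ζω_n = 11.3 so ζ = 11.3/(2·9.98) = 0.566.
ω_d = ω_n√(1−ζ²) = 8.23 rad/s. Then t_p = π/ω_d = 0.382 s.

t_p ≈ 0.382 s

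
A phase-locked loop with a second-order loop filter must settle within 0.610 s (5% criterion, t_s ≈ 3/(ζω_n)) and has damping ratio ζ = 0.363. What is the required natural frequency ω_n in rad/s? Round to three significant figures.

ω_n ≈ 13.5 rad/s

Rearranging t_s ≈ 3/(ζω_n) gives ω_n = 3/(ζ·t_s) = 3/(0.363 × 0.610) = 13.5 rad/s.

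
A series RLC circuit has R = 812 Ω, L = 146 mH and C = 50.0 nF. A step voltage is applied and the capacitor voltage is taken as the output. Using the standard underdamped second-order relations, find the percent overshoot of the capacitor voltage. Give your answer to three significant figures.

%OS ≈ 46.4%

For a series RLC circuit (capacitor voltage as output), ω_n = 1/√(LC) = 1/√(146 mH · 50.0 nF) = 11700 rad/s.
ζ = (R/2)·√(C/L) = (812/2)·√(50.0 nF/146 mH) = 0.238.
Overshoot: exp(−π·0.238/√(1−0.238²)) = 0.464, i.e. 46.4%.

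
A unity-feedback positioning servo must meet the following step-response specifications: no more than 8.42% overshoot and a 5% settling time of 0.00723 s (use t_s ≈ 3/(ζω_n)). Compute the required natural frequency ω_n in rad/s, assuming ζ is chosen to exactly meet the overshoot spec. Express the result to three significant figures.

ω_n ≈ 671 rad/s

From %OS = 100·exp(−πζ/√(1−ζ²)), invert to get ζ = −ln(OS)/√(π² + ln²(OS)) with OS = 0.0842.
−ln 0.0842 = 2.475, so ζ = 2.475/√(π² + 6.123) = 0.619.
Then ω_n = 3/(ζ t_s) = 3/(0.619 × 0.00723) = 671 rad/s.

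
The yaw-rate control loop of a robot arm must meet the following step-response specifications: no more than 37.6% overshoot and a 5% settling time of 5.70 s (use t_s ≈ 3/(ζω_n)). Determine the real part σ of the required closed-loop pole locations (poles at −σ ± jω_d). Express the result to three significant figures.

The settling-time spec alone fixes σ = ζω_n = 3/t_s = 3/5.70 = 0.526.
(Overshoot then fixes ζ = 0.297 and hence ω_d = σ·√(1−ζ²)/ζ = 1.69 rad/s.)

σ ≈ 0.526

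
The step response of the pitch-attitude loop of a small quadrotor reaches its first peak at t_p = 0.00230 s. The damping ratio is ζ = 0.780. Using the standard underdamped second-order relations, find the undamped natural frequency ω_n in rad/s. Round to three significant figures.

ω_n ≈ 2180 rad/s

Peak time t_p = π/ω_d, so ω_d = π/t_p = π/0.00230 = 1370 rad/s.
ω_n = ω_d/√(1−ζ²) = 1370/√0.392 = 2180 rad/s.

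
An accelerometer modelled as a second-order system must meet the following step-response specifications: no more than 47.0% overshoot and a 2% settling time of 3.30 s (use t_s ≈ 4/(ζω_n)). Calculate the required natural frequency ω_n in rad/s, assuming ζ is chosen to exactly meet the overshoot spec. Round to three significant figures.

ζ = −ln(OS)/√(π² + (ln OS)²). With OS = 0.470, ln OS = −0.7550 and ζ = 0.7550/3.231 = 0.234.
From t_s ≈ 4/(ζω_n): ω_n = 4/(ζ·t_s) = 4/(0.234·3.30) = 5.19 rad/s.

ω_n ≈ 5.19 rad/s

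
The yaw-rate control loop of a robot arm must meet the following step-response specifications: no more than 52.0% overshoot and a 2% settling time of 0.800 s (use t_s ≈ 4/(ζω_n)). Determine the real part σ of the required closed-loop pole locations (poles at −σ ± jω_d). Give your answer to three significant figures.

The settling-time spec alone fixes σ = ζω_n = 4/t_s = 4/0.800 = 5.00.
(Overshoot then fixes ζ = 0.204 and hence ω_d = σ·√(1−ζ²)/ζ = 24.0 rad/s.)

σ ≈ 5.00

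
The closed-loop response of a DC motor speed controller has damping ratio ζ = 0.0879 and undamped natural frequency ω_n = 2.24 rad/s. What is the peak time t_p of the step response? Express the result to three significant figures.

The damped frequency is ω_d = ω_n√(1−ζ²) = 2.24·√(1−0.00773) = 2.23 rad/s.
Peak time t_p = π/ω_d = π/2.23 = 1.41 s.

t_p ≈ 1.41 s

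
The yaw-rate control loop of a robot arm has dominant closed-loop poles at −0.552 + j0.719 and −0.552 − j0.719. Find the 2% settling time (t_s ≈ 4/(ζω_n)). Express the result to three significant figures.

t_s ≈ 7.25 s

For poles at −σ ± jω_d, ζω_n = σ = 0.552, so t_s ≈ 4/σ = 7.25 s.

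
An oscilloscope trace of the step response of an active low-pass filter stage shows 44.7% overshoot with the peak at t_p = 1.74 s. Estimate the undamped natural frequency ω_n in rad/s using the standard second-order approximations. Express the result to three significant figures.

ω_n ≈ 1.86 rad/s

ζ from %OS: ζ = |ln 0.447|/√(π²+ln²0.447) = 0.248.
From t_p = π/ω_d, ω_d = π/1.74 = 1.81 rad/s, so ω_n = ω_d/√(1−ζ²) = 1.86 rad/s.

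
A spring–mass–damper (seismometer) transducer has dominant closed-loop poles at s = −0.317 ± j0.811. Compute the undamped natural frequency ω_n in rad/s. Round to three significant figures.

ω_n ≈ 0.871 rad/s

|pole| = ω_n = √(0.317² + 0.811²) = 0.871 rad/s; ζ = cos θ = σ/ω_n = 0.364.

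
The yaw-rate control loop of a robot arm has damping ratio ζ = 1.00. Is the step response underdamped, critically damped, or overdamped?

Since ζ = 1, the system is critically damped.

critically damped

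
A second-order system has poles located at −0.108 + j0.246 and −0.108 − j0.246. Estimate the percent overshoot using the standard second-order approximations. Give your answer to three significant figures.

With σ = 0.108, ω_d = 0.246: ω_n = √(σ²+ω_d²) = 0.269 rad/s, ζ = σ/ω_n = 0.402.
Overshoot: exp(−π·0.402/√(1−0.402²)) = 0.252, i.e. 25.2%.

%OS ≈ 25.2%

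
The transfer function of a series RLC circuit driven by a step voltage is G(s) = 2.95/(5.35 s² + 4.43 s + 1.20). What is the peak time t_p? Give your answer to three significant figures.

Dividing through by 5.35: denominator becomes s² + 0.8280 s + 0.2243.
So ω_n = √0.2243 = 0.474 rad/s and ζ = 0.8280/(2·0.474) = 0.874.
ω_d = ω_n√(1−ζ²) = 0.230 rad/s. t_p = π/ω_d = 13.7 s.

t_p ≈ 13.7 s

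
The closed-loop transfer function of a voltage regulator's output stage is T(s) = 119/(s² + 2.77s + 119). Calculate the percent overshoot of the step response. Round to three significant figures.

%OS ≈ 66.9%

Comparing the denominator to s² + 2ζω_n s + ω_n²: ω_n = √119 = 10.9 rad/s, and 2ζω_n = 2.77 so ζ = 2.77/(2·10.9) = 0.127.
%OS = 100·exp(−πζ/√(1−ζ²)) = 66.9%.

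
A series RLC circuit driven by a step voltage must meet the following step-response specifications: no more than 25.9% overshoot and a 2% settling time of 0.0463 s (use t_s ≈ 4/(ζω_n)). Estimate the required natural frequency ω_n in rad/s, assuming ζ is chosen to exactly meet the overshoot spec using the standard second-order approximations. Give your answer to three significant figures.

ω_n ≈ 219 rad/s

From %OS = 100·exp(−πζ/√(1−ζ²)), invert to get ζ = −ln(OS)/√(π² + ln²(OS)) with OS = 0.259.
−ln 0.259 = 1.351, so ζ = 1.351/√(π² + 1.825) = 0.395.
From t_s ≈ 4/(ζω_n): ω_n = 4/(ζ·t_s) = 4/(0.395·0.0463) = 219 rad/s.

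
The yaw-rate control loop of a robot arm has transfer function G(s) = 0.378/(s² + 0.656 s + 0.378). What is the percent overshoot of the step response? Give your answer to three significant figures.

Comparing the denominator to s² + 2ζω_n s + ω_n²: ω_n = √0.378 = 0.615 rad/s, and 2ζω_n = 0.656 so ζ = 0.656/(2·0.615) = 0.533.
%OS = 100·exp(−πζ/√(1−ζ²)) = 13.8%.

%OS ≈ 13.8%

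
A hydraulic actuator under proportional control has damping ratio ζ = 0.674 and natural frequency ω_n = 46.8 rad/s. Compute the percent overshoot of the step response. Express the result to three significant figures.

For an underdamped second-order system, %OS = 100·exp(−πζ/√(1−ζ²)).
πζ/√(1−ζ²) = π·0.674/√(1−0.454) = 2.866, so %OS = 100·e^(−2.866) = 5.69%.

%OS ≈ 5.69%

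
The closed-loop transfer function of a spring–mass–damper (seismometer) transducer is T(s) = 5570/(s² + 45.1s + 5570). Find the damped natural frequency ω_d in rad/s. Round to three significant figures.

Comparing the denominator to s² + 2ζω_n s + ω_n²: ω_n = √5570 = 74.6 rad/s, and 2ζω_n = 45.1 so ζ = 45.1/(2·74.6) = 0.302.
ω_d = ω_n√(1−ζ²) = 71.1 rad/s.

ω_d ≈ 71.1 rad/s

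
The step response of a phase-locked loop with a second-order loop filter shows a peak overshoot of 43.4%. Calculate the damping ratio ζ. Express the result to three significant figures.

From %OS = 100·exp(−πζ/√(1−ζ²)), invert to get ζ = −ln(OS)/√(π² + ln²(OS)) with OS = 0.434.
−ln 0.434 = 0.8347, so ζ = 0.8347/√(π² + 0.6967) = 0.257.

ζ ≈ 0.257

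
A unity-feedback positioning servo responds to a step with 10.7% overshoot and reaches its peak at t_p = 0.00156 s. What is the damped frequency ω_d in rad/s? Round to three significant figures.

t_p = π/ω_d, so ω_d = π/0.00156 = 2010 rad/s.

ω_d ≈ 2010 rad/s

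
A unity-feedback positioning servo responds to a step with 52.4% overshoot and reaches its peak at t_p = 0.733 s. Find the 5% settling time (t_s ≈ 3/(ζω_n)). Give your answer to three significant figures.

t_s ≈ 3.40 s

ζ from %OS: ζ = |ln 0.524|/√(π²+ln²0.524) = 0.201.
t_p = π/ω_d ⇒ ω_d = 4.29 rad/s; then ω_n = ω_d/√(1−ζ²) = 4.38 rad/s.
t_s ≈ 3/(ζω_n) = 3/(0.201·4.38) = 3.40 s.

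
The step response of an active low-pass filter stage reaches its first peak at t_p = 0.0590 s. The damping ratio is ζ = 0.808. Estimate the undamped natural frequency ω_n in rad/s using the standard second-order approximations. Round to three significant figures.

Peak time t_p = π/ω_d, so ω_d = π/t_p = π/0.0590 = 53.2 rad/s.
ω_n = ω_d/√(1−ζ²) = 53.2/√0.347 = 90.4 rad/s.

ω_n ≈ 90.4 rad/s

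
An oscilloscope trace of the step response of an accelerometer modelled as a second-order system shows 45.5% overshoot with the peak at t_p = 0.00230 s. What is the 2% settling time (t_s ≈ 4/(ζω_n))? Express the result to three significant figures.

t_s ≈ 0.0117 s

The overshoot fixes ζ = −ln(OS)/√(π²+ln²(OS)) = 0.243.
From t_p = π/ω_d, ω_d = π/0.00230 = 1370 rad/s, so ω_n = ω_d/√(1−ζ²) = 1410 rad/s.
t_s ≈ 4/(ζω_n) = 4/(0.243·1410) = 0.0117 s.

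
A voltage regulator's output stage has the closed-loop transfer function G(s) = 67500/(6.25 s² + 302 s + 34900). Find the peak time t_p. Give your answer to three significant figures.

Dividing through by 6.25: denominator becomes s² + 48.32 s + 5584.
So ω_n = √5584 = 74.7 rad/s and ζ = 48.32/(2·74.7) = 0.323.
ω_d = ω_n√(1−ζ²) = 70.7 rad/s. t_p = π/ω_d = 0.0444 s.

t_p ≈ 0.0444 s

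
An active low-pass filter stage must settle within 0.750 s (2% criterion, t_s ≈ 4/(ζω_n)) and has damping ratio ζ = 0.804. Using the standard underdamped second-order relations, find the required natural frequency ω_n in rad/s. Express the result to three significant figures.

ω_n ≈ 6.63 rad/s

Rearranging t_s ≈ 4/(ζω_n) gives ω_n = 4/(ζ·t_s) = 4/(0.804 × 0.750) = 6.63 rad/s.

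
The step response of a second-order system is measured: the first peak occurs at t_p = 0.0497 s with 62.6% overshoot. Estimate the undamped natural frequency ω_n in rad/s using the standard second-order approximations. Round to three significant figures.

ω_n ≈ 63.9 rad/s

ζ from %OS: ζ = |ln 0.626|/√(π²+ln²0.626) = 0.147.
t_p = π/ω_d ⇒ ω_d = 63.2 rad/s; then ω_n = ω_d/√(1−ζ²) = 63.9 rad/s.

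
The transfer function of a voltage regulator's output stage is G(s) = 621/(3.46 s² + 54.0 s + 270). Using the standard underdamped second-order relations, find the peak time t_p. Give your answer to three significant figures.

t_p ≈ 0.759 s

Dividing through by 3.46: denominator becomes s² + 15.61 s + 78.03.
So ω_n = √78.03 = 8.83 rad/s and ζ = 15.61/(2·8.83) = 0.883.
ω_d = 8.83·√(1 − 0.883²) = 4.14 rad/s. t_p = π/ω_d = 0.759 s.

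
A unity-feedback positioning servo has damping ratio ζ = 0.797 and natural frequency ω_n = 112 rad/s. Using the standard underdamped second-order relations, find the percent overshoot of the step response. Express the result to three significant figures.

%OS ≈ 1.58%

For an underdamped second-order system, %OS = 100·exp(−πζ/√(1−ζ²)).
πζ/√(1−ζ²) = π·0.797/√(1−0.635) = 4.146, so %OS = 100·e^(−4.146) = 1.58%.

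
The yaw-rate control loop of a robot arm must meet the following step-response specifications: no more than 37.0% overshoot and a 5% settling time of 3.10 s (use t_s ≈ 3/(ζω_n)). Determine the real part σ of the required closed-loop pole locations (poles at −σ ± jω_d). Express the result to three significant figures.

σ ≈ 0.968

The settling-time spec alone fixes σ = ζω_n = 3/t_s = 3/3.10 = 0.968.
(Overshoot then fixes ζ = 0.302 and hence ω_d = σ·√(1−ζ²)/ζ = 3.06 rad/s.)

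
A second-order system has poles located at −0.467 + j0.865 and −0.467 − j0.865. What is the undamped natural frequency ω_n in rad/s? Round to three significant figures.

|pole| = ω_n = √(0.467² + 0.865²) = 0.983 rad/s; ζ = cos θ = σ/ω_n = 0.475.

ω_n ≈ 0.983 rad/s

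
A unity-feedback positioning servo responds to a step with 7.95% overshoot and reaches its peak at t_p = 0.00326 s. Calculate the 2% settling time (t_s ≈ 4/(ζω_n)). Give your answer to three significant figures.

The overshoot fixes ζ = −ln(OS)/√(π²+ln²(OS)) = 0.628.
t_p = π/ω_d ⇒ ω_d = 964 rad/s; then ω_n = ω_d/√(1−ζ²) = 1240 rad/s.
t_s ≈ 4/(ζω_n) = 4/(0.628·1240) = 0.00515 s.

t_s ≈ 0.00515 s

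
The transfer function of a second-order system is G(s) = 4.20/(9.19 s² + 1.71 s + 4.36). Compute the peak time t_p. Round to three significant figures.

t_p ≈ 4.60 s

Dividing through by 9.19: denominator becomes s² + 0.1861 s + 0.4744.
So ω_n = √0.4744 = 0.689 rad/s and ζ = 0.1861/(2·0.689) = 0.135.
ω_d = 0.689·√(1 − 0.135²) = 0.682 rad/s. t_p = π/ω_d = 4.60 s.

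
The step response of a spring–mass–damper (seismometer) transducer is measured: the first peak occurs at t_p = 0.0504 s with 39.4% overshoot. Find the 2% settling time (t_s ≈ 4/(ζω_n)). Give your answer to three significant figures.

t_s ≈ 0.216 s

ζ from %OS: ζ = |ln 0.394|/√(π²+ln²0.394) = 0.284.
From t_p = π/ω_d, ω_d = π/0.0504 = 62.3 rad/s, so ω_n = ω_d/√(1−ζ²) = 65.0 rad/s.
t_s ≈ 4/(ζω_n) = 4/(0.284·65.0) = 0.216 s.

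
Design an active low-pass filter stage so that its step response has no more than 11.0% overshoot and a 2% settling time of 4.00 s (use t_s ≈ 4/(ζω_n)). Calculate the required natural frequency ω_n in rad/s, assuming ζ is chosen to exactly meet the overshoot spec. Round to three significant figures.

ω_n ≈ 1.74 rad/s

From %OS = 100·exp(−πζ/√(1−ζ²)), invert to get ζ = −ln(OS)/√(π² + ln²(OS)) with OS = 0.110.
−ln 0.110 = 2.207, so ζ = 2.207/√(π² + 4.872) = 0.575.
From t_s ≈ 4/(ζω_n): ω_n = 4/(ζ·t_s) = 4/(0.575·4.00) = 1.74 rad/s.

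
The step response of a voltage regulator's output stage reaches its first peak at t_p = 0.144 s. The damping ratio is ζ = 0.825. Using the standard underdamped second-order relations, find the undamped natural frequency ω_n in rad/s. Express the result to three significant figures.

ω_n ≈ 38.6 rad/s

Peak time t_p = π/ω_d, so ω_d = π/t_p = π/0.144 = 21.8 rad/s.
ω_n = ω_d/√(1−ζ²) = 21.8/√0.319 = 38.6 rad/s.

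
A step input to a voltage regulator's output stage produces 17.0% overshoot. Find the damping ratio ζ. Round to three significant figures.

Inverting the overshoot relation: ζ = |ln 0.170|/√(π² + ln²0.170) = 0.491.

ζ ≈ 0.491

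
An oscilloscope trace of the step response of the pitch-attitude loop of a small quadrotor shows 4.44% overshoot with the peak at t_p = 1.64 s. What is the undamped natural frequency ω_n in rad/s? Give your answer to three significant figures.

ω_n ≈ 2.70 rad/s

From the overshoot, ζ = −ln(OS)/√(π²+ln²(OS)) = 0.704.
From t_p = π/ω_d, ω_d = π/1.64 = 1.92 rad/s, so ω_n = ω_d/√(1−ζ²) = 2.70 rad/s.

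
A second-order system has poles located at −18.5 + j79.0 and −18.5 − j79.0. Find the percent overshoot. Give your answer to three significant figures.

%OS ≈ 47.9%

With σ = 18.5, ω_d = 79.0: ω_n = √(σ²+ω_d²) = 81.1 rad/s, ζ = σ/ω_n = 0.228.
%OS = 100 e^{−πζ/√(1−ζ²)} with ζ = 0.228 gives 47.9%.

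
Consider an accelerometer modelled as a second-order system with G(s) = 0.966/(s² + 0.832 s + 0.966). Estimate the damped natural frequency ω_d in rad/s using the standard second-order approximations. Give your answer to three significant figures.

ω_d ≈ 0.890 rad/s

ω_n = √0.966 = 0.983 rad/s; ζ = 0.832/(2·0.983) = 0.423.
The damped frequency ω_d = ω_n√(1−ζ²) = 0.890 rad/s.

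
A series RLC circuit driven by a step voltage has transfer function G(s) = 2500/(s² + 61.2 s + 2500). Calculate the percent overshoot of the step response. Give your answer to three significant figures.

ω_n = √2500 = 50.0 rad/s; ζ = 61.2/(2·50.0) = 0.612.
%OS = 100 e^{−πζ/√(1−ζ²)} with ζ = 0.612 gives 8.79%.

%OS ≈ 8.79%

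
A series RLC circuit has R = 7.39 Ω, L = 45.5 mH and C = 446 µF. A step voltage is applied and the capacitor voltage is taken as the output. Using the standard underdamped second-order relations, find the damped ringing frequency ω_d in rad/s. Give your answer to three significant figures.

ω_d ≈ 207 rad/s

For a series RLC circuit (capacitor voltage as output), ω_n = 1/√(LC) = 1/√(45.5 mH · 446 µF) = 222 rad/s.
ζ = (R/2)·√(C/L) = (7.39/2)·√(446 µF/45.5 mH) = 0.366.
ω_d = ω_n√(1−ζ²) = 207 rad/s.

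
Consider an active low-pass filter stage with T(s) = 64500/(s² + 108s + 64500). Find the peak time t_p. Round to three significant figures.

t_p ≈ 0.0127 s

Comparing the denominator to s² + 2ζω_n s + ω_n²: ω_n = √64500 = 254 rad/s, and 2ζω_n = 108 so ζ = 108/(2·254) = 0.213.
The damped frequency ω_d = ω_n√(1−ζ²) = 248 rad/s. Then t_p = π/ω_d = 0.0127 s.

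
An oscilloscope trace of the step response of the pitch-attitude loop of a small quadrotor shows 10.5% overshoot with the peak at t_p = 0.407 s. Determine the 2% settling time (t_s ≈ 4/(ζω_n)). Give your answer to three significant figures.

The overshoot fixes ζ = −ln(OS)/√(π²+ln²(OS)) = 0.583.
From t_p = π/ω_d, ω_d = π/0.407 = 7.72 rad/s, so ω_n = ω_d/√(1−ζ²) = 9.50 rad/s.
t_s ≈ 4/(ζω_n) = 4/(0.583·9.50) = 0.722 s.

t_s ≈ 0.722 s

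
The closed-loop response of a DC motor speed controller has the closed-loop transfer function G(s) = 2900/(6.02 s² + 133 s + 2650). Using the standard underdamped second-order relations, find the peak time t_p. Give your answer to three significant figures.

Dividing through by 6.02: denominator becomes s² + 22.09 s + 440.2.
So ω_n = √440.2 = 21.0 rad/s and ζ = 22.09/(2·21.0) = 0.527.
ω_d = 21.0·√(1 − 0.527²) = 17.8 rad/s. t_p = π/ω_d = 0.176 s.

t_p ≈ 0.176 s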